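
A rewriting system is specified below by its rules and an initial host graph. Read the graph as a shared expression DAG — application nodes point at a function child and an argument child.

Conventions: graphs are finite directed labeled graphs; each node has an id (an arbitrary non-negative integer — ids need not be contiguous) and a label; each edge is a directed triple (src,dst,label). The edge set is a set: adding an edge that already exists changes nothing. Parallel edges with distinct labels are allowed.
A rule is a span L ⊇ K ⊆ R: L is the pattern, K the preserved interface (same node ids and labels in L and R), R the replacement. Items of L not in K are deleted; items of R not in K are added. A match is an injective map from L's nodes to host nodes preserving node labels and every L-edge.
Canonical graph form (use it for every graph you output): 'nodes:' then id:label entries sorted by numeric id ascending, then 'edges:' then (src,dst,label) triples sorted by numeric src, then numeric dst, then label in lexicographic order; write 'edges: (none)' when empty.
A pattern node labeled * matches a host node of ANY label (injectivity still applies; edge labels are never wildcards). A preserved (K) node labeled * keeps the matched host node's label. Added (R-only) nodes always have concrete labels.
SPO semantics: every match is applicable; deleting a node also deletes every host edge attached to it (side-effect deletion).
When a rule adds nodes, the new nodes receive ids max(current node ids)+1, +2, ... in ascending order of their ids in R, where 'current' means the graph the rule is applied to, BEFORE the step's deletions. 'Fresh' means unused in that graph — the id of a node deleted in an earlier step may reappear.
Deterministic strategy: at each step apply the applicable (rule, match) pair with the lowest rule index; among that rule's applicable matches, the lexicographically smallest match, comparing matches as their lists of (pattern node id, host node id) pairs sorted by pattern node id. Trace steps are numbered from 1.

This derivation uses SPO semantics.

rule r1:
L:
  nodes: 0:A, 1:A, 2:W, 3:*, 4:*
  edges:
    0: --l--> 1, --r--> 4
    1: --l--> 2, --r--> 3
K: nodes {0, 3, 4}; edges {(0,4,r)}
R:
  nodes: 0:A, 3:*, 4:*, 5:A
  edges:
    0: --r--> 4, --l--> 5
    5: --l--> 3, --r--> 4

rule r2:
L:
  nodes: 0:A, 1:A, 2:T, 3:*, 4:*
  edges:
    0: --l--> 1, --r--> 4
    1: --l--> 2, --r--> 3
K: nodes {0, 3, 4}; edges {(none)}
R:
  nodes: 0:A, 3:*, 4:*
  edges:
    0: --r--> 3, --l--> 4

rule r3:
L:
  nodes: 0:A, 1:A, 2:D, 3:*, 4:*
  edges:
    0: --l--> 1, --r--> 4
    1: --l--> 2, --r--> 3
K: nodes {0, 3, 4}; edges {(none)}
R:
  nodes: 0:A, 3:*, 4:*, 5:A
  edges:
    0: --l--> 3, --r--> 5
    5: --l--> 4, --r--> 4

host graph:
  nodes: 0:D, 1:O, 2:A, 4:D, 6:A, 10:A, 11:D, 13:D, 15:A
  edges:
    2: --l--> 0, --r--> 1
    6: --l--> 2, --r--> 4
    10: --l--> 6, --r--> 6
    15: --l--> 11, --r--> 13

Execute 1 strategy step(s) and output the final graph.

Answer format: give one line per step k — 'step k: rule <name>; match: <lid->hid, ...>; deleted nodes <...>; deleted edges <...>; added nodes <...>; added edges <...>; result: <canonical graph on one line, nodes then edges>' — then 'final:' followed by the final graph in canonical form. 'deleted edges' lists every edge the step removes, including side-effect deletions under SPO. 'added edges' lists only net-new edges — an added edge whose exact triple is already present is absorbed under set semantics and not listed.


step 1: rule r3; match: 0->6, 1->2, 2->0, 3->1, 4->4; deleted nodes 0, 2; deleted edges (2,0,l); (2,1,r); (6,2,l); (6,4,r); added nodes 16; added edges (6,1,l); (6,16,r); (16,4,l); (16,4,r); result: nodes: 1:O, 4:D, 6:A, 10:A, 11:D, 13:D, 15:A, 16:A edges: (6,1,l); (6,16,r); (10,6,l); (10,6,r); (15,11,l); (15,13,r); (16,4,l); (16,4,r)
final:
nodes: 1:O, 4:D, 6:A, 10:A, 11:D, 13:D, 15:A, 16:A
edges: (6,1,l); (6,16,r); (10,6,l); (10,6,r); (15,11,l); (15,13,r); (16,4,l); (16,4,r)


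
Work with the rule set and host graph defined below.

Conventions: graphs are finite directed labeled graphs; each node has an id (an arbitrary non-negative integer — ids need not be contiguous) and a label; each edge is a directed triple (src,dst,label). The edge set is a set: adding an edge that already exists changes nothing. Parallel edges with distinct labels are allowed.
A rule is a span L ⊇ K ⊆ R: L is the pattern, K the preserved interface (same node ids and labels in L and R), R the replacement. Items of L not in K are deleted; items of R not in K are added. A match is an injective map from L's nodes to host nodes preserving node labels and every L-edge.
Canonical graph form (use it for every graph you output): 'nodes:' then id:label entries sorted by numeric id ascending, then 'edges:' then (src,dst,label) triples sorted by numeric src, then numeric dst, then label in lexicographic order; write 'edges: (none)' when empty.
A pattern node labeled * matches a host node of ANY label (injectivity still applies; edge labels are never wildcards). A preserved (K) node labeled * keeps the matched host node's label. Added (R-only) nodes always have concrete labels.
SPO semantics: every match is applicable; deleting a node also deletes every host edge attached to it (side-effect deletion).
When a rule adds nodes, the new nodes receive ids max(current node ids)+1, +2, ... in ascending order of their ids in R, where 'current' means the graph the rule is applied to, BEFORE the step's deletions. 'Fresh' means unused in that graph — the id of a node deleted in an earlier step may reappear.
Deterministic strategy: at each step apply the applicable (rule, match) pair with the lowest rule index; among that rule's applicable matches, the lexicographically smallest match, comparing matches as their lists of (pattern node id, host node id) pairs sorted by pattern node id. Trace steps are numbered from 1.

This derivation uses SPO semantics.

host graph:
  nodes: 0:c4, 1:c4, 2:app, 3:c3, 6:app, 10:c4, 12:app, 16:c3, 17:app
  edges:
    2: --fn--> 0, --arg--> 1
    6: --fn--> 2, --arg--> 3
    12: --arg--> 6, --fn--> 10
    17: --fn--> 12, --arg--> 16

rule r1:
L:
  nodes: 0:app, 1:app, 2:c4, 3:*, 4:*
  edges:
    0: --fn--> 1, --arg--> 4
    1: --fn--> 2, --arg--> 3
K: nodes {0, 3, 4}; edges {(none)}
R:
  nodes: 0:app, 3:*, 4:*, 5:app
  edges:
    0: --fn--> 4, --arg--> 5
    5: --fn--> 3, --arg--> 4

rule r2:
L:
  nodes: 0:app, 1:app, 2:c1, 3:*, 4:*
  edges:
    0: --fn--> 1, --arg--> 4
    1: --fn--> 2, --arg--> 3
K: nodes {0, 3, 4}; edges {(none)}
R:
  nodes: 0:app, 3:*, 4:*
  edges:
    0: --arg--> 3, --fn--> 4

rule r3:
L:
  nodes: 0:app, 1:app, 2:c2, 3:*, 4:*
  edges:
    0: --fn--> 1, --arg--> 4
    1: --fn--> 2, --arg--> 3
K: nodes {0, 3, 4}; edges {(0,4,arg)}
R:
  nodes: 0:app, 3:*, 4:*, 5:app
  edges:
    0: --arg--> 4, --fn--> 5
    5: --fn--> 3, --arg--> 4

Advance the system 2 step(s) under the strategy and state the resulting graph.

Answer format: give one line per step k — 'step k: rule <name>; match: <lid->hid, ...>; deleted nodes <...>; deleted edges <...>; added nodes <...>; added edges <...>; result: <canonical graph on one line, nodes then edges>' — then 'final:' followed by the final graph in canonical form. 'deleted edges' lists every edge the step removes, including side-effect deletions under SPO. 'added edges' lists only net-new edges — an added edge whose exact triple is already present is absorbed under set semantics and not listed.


step 1: rule r1; match: 0->6, 1->2, 2->0, 3->1, 4->3; deleted nodes 0, 2; deleted edges (2,0,fn); (2,1,arg); (6,2,fn); (6,3,arg); added nodes 18; added edges (6,3,fn); (6,18,arg); (18,1,fn); (18,3,arg); result: nodes: 1:c4, 3:c3, 6:app, 10:c4, 12:app, 16:c3, 17:app, 18:app edges: (6,3,fn); (6,18,arg); (12,6,arg); (12,10,fn); (17,12,fn); (17,16,arg); (18,1,fn); (18,3,arg)
step 2: rule r1; match: 0->17, 1->12, 2->10, 3->6, 4->16; deleted nodes 10, 12; deleted edges (12,6,arg); (12,10,fn); (17,12,fn); (17,16,arg); added nodes 19; added edges (17,16,fn); (17,19,arg); (19,6,fn); (19,16,arg); result: nodes: 1:c4, 3:c3, 6:app, 16:c3, 17:app, 18:app, 19:app edges: (6,3,fn); (6,18,arg); (17,16,fn); (17,19,arg); (18,1,fn); (18,3,arg); (19,6,fn); (19,16,arg)
final:
nodes: 1:c4, 3:c3, 6:app, 16:c3, 17:app, 18:app, 19:app
edges: (6,3,fn); (6,18,arg); (17,16,fn); (17,19,arg); (18,1,fn); (18,3,arg); (19,6,fn); (19,16,arg)


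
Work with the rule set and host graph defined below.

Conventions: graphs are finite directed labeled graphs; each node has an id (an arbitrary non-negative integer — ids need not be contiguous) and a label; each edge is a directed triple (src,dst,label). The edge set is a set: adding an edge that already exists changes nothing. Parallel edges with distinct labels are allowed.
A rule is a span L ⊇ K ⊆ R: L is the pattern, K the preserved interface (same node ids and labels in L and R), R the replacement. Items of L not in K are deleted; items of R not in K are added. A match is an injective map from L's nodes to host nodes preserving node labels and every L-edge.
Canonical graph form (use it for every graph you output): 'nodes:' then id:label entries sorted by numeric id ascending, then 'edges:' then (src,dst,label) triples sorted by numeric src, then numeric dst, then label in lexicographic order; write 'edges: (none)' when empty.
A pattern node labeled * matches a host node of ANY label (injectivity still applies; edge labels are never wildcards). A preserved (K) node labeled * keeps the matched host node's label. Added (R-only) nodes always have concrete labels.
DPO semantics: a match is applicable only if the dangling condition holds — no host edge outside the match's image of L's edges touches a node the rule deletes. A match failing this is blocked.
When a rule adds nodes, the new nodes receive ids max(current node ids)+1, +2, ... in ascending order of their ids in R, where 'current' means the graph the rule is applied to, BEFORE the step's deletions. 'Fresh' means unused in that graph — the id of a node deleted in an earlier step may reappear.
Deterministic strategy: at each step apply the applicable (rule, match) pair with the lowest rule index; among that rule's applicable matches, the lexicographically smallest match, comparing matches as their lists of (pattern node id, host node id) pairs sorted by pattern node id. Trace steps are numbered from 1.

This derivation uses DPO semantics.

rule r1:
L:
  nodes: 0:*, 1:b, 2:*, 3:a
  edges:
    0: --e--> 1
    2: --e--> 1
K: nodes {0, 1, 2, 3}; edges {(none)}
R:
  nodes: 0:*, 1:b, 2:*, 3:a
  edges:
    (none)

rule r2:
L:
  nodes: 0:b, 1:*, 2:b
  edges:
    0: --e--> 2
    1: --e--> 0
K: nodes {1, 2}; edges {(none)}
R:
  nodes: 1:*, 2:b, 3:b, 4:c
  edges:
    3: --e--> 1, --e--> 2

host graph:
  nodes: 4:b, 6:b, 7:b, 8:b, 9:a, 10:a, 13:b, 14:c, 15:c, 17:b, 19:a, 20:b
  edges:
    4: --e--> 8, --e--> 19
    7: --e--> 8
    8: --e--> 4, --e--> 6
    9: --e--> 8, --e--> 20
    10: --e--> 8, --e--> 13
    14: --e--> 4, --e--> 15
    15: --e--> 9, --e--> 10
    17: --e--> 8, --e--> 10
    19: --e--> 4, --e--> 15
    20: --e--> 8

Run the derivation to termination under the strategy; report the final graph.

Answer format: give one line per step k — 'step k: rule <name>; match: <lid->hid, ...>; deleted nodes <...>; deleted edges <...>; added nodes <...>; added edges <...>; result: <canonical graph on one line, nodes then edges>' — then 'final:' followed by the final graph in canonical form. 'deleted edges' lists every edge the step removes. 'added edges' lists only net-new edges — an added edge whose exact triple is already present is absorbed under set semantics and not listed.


step 1: rule r1; match: 0->4, 1->8, 2->7, 3->9; deleted nodes (none); deleted edges (4,8,e); (7,8,e); added nodes (none); added edges (none); result: nodes: 4:b, 6:b, 7:b, 8:b, 9:a, 10:a, 13:b, 14:c, 15:c, 17:b, 19:a, 20:b edges: (4,19,e); (8,4,e); (8,6,e); (9,8,e); (9,20,e); (10,8,e); (10,13,e); (14,4,e); (14,15,e); (15,9,e); (15,10,e); (17,8,e); (17,10,e); (19,4,e); (19,15,e); (20,8,e)
step 2: rule r1; match: 0->8, 1->4, 2->14, 3->9; deleted nodes (none); deleted edges (8,4,e); (14,4,e); added nodes (none); added edges (none); result: nodes: 4:b, 6:b, 7:b, 8:b, 9:a, 10:a, 13:b, 14:c, 15:c, 17:b, 19:a, 20:b edges: (4,19,e); (8,6,e); (9,8,e); (9,20,e); (10,8,e); (10,13,e); (14,15,e); (15,9,e); (15,10,e); (17,8,e); (17,10,e); (19,4,e); (19,15,e); (20,8,e)
step 3: rule r1; match: 0->9, 1->8, 2->10, 3->19; deleted nodes (none); deleted edges (9,8,e); (10,8,e); added nodes (none); added edges (none); result: nodes: 4:b, 6:b, 7:b, 8:b, 9:a, 10:a, 13:b, 14:c, 15:c, 17:b, 19:a, 20:b edges: (4,19,e); (8,6,e); (9,20,e); (10,13,e); (14,15,e); (15,9,e); (15,10,e); (17,8,e); (17,10,e); (19,4,e); (19,15,e); (20,8,e)
step 4: rule r1; match: 0->17, 1->8, 2->20, 3->9; deleted nodes (none); deleted edges (17,8,e); (20,8,e); added nodes (none); added edges (none); result: nodes: 4:b, 6:b, 7:b, 8:b, 9:a, 10:a, 13:b, 14:c, 15:c, 17:b, 19:a, 20:b edges: (4,19,e); (8,6,e); (9,20,e); (10,13,e); (14,15,e); (15,9,e); (15,10,e); (17,10,e); (19,4,e); (19,15,e)
final:
nodes: 4:b, 6:b, 7:b, 8:b, 9:a, 10:a, 13:b, 14:c, 15:c, 17:b, 19:a, 20:b
edges: (4,19,e); (8,6,e); (9,20,e); (10,13,e); (14,15,e); (15,9,e); (15,10,e); (17,10,e); (19,4,e); (19,15,e)


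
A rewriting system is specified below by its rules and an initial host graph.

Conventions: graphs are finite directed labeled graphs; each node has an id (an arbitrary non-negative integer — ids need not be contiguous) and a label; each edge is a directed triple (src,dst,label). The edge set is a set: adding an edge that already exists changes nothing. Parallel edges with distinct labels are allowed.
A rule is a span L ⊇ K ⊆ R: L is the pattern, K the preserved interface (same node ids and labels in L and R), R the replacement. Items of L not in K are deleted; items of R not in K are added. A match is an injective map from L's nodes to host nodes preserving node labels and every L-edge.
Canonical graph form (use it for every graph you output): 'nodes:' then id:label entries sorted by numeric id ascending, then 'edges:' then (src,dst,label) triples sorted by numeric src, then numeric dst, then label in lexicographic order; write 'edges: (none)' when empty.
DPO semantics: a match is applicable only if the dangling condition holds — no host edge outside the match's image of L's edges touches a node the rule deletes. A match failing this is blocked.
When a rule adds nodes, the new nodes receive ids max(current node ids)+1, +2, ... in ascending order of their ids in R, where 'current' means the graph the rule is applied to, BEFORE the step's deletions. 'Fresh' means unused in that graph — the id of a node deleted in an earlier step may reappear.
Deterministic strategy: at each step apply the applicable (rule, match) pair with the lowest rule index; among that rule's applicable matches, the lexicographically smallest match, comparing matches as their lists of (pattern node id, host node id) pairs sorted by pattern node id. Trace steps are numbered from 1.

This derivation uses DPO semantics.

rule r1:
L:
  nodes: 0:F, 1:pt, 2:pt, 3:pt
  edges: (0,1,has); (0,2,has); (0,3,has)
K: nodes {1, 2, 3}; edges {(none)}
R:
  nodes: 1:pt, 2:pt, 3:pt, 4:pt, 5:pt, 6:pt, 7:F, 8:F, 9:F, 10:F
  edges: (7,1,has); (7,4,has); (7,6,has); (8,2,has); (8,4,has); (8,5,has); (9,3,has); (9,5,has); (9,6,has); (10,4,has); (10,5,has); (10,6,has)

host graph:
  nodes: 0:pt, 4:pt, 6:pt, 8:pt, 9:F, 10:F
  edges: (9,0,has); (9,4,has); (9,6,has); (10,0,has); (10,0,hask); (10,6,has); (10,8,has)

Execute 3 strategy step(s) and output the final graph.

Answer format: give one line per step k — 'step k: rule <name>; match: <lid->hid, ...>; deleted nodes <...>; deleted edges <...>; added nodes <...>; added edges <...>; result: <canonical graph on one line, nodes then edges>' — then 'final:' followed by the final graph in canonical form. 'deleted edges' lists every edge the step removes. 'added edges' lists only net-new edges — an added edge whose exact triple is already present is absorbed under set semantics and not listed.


step 1: rule r1; match: 0->9, 1->0, 2->4, 3->6; deleted nodes 9; deleted edges (9,0,has); (9,4,has); (9,6,has); added nodes 11, 12, 13, 14, 15, 16, 17; added edges (14,0,has); (14,11,has); (14,13,has); (15,4,has); (15,11,has); (15,12,has); (16,6,has); (16,12,has); (16,13,has); (17,11,has); (17,12,has); (17,13,has); result: nodes: 0:pt, 4:pt, 6:pt, 8:pt, 10:F, 11:pt, 12:pt, 13:pt, 14:F, 15:F, 16:F, 17:F edges: (10,0,has); (10,0,hask); (10,6,has); (10,8,has); (14,0,has); (14,11,has); (14,13,has); (15,4,has); (15,11,has); (15,12,has); (16,6,has); (16,12,has); (16,13,has); (17,11,has); (17,12,has); (17,13,has)
step 2: rule r1; match: 0->14, 1->0, 2->11, 3->13; deleted nodes 14; deleted edges (14,0,has); (14,11,has); (14,13,has); added nodes 18, 19, 20, 21, 22, 23, 24; added edges (21,0,has); (21,18,has); (21,20,has); (22,11,has); (22,18,has); (22,19,has); (23,13,has); (23,19,has); (23,20,has); (24,18,has); (24,19,has); (24,20,has); result: nodes: 0:pt, 4:pt, 6:pt, 8:pt, 10:F, 11:pt, 12:pt, 13:pt, 15:F, 16:F, 17:F, 18:pt, 19:pt, 20:pt, 21:F, 22:F, 23:F, 24:F edges: (10,0,has); (10,0,hask); (10,6,has); (10,8,has); (15,4,has); (15,11,has); (15,12,has); (16,6,has); (16,12,has); (16,13,has); (17,11,has); (17,12,has); (17,13,has); (21,0,has); (21,18,has); (21,20,has); (22,11,has); (22,18,has); (22,19,has); (23,13,has); (23,19,has); (23,20,has); (24,18,has); (24,19,has); (24,20,has)
step 3: rule r1; match: 0->15, 1->4, 2->11, 3->12; deleted nodes 15; deleted edges (15,4,has); (15,11,has); (15,12,has); added nodes 25, 26, 27, 28, 29, 30, 31; added edges (28,4,has); (28,25,has); (28,27,has); (29,11,has); (29,25,has); (29,26,has); (30,12,has); (30,26,has); (30,27,has); (31,25,has); (31,26,has); (31,27,has); result: nodes: 0:pt, 4:pt, 6:pt, 8:pt, 10:F, 11:pt, 12:pt, 13:pt, 16:F, 17:F, 18:pt, 19:pt, 20:pt, 21:F, 22:F, 23:F, 24:F, 25:pt, 26:pt, 27:pt, 28:F, 29:F, 30:F, 31:F edges: (10,0,has); (10,0,hask); (10,6,has); (10,8,has); (16,6,has); (16,12,has); (16,13,has); (17,11,has); (17,12,has); (17,13,has); (21,0,has); (21,18,has); (21,20,has); (22,11,has); (22,18,has); (22,19,has); (23,13,has); (23,19,has); (23,20,has); (24,18,has); (24,19,has); (24,20,has); (28,4,has); (28,25,has); (28,27,has); (29,11,has); (29,25,has); (29,26,has); (30,12,has); (30,26,has); (30,27,has); (31,25,has); (31,26,has); (31,27,has)
final:
nodes: 0:pt, 4:pt, 6:pt, 8:pt, 10:F, 11:pt, 12:pt, 13:pt, 16:F, 17:F, 18:pt, 19:pt, 20:pt, 21:F, 22:F, 23:F, 24:F, 25:pt, 26:pt, 27:pt, 28:F, 29:F, 30:F, 31:F
edges: (10,0,has); (10,0,hask); (10,6,has); (10,8,has); (16,6,has); (16,12,has); (16,13,has); (17,11,has); (17,12,has); (17,13,has); (21,0,has); (21,18,has); (21,20,has); (22,11,has); (22,18,has); (22,19,has); (23,13,has); (23,19,has); (23,20,has); (24,18,has); (24,19,has); (24,20,has); (28,4,has); (28,25,has); (28,27,has); (29,11,has); (29,25,has); (29,26,has); (30,12,has); (30,26,has); (30,27,has); (31,25,has); (31,26,has); (31,27,has)


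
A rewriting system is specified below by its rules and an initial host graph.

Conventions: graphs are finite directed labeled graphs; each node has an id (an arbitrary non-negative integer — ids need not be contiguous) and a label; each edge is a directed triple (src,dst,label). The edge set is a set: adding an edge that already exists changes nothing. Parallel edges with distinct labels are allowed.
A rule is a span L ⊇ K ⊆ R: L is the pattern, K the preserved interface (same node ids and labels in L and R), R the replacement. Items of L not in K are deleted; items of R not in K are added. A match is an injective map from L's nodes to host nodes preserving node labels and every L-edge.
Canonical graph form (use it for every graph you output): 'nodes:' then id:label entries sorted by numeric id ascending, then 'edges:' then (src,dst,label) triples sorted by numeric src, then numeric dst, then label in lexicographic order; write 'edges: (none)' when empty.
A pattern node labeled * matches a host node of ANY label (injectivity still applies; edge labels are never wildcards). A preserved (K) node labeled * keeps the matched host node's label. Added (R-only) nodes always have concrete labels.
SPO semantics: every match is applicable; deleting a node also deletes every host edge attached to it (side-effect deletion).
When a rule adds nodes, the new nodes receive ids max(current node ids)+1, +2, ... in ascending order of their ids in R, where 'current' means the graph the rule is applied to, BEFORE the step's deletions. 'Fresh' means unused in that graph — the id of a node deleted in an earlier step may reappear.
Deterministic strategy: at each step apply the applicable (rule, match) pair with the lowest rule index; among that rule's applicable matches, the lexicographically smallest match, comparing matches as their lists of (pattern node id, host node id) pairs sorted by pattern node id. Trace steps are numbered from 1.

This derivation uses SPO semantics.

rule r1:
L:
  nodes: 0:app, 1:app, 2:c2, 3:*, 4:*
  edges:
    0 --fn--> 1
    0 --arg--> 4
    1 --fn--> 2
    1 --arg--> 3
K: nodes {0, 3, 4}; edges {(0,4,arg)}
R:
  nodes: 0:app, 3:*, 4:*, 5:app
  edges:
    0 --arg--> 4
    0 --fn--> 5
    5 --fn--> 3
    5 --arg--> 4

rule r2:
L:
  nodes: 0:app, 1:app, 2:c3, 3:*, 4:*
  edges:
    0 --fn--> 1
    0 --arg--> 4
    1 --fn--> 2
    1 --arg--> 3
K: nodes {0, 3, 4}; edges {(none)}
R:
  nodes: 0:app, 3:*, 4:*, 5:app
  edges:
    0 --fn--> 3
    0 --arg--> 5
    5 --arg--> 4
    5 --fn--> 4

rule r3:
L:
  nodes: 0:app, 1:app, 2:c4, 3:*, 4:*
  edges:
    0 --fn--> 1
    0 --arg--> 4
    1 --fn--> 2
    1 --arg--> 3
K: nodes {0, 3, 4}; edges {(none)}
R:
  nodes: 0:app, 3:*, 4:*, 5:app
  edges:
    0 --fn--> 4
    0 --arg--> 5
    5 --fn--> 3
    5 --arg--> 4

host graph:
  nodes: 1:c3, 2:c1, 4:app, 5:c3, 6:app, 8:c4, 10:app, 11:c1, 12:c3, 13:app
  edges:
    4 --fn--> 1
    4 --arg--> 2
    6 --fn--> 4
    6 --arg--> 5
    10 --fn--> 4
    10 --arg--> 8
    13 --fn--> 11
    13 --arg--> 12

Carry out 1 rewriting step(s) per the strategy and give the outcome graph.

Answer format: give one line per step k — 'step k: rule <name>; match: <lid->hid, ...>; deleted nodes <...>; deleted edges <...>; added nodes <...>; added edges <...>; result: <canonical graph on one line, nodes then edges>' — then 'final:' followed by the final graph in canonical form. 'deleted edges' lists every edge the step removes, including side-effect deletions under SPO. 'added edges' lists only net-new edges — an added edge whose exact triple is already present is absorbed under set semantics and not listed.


step 1: rule r2; match: 0->6, 1->4, 2->1, 3->2, 4->5; deleted nodes 1, 4; deleted edges (4,1,fn); (4,2,arg); (6,4,fn); (6,5,arg); (10,4,fn); added nodes 14; added edges (6,2,fn); (6,14,arg); (14,5,arg); (14,5,fn); result: nodes: 2:c1, 5:c3, 6:app, 8:c4, 10:app, 11:c1, 12:c3, 13:app, 14:app edges: (6,2,fn); (6,14,arg); (10,8,arg); (13,11,fn); (13,12,arg); (14,5,arg); (14,5,fn)
final:
nodes: 2:c1, 5:c3, 6:app, 8:c4, 10:app, 11:c1, 12:c3, 13:app, 14:app
edges: (6,2,fn); (6,14,arg); (10,8,arg); (13,11,fn); (13,12,arg); (14,5,arg); (14,5,fn)


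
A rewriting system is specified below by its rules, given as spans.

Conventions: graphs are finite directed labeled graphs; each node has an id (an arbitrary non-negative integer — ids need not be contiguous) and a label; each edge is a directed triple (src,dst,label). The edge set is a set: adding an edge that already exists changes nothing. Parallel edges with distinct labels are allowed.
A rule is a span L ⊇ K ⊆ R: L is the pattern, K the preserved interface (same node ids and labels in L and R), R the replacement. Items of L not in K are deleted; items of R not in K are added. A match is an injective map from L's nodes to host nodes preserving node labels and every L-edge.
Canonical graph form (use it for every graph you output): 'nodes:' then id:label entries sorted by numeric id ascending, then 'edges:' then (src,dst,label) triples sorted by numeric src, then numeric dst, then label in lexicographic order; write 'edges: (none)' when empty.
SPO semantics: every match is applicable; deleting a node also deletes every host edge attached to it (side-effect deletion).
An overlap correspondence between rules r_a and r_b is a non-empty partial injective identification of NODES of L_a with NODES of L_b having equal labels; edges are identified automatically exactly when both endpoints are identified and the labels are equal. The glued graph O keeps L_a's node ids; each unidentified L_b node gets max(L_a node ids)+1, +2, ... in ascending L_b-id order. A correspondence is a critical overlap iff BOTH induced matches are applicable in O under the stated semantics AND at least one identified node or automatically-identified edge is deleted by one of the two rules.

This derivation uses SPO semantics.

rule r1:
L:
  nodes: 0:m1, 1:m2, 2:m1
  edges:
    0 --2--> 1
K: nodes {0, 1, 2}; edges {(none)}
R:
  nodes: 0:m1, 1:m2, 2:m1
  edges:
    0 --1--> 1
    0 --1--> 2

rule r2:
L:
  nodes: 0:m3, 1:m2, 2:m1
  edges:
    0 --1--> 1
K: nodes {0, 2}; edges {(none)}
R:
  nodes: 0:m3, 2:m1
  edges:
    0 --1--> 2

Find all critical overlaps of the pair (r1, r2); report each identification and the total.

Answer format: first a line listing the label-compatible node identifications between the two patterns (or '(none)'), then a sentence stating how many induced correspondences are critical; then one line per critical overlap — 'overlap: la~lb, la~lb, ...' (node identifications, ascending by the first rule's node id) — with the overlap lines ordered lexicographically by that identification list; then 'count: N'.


label-compatible node identifications between L(r1) and L(r2): 0~2, 1~1, 2~2
3 of the induced correspondences are critical overlaps of r1 and r2.
overlap: 0~2, 1~1
overlap: 1~1
overlap: 1~1, 2~2
count: 3


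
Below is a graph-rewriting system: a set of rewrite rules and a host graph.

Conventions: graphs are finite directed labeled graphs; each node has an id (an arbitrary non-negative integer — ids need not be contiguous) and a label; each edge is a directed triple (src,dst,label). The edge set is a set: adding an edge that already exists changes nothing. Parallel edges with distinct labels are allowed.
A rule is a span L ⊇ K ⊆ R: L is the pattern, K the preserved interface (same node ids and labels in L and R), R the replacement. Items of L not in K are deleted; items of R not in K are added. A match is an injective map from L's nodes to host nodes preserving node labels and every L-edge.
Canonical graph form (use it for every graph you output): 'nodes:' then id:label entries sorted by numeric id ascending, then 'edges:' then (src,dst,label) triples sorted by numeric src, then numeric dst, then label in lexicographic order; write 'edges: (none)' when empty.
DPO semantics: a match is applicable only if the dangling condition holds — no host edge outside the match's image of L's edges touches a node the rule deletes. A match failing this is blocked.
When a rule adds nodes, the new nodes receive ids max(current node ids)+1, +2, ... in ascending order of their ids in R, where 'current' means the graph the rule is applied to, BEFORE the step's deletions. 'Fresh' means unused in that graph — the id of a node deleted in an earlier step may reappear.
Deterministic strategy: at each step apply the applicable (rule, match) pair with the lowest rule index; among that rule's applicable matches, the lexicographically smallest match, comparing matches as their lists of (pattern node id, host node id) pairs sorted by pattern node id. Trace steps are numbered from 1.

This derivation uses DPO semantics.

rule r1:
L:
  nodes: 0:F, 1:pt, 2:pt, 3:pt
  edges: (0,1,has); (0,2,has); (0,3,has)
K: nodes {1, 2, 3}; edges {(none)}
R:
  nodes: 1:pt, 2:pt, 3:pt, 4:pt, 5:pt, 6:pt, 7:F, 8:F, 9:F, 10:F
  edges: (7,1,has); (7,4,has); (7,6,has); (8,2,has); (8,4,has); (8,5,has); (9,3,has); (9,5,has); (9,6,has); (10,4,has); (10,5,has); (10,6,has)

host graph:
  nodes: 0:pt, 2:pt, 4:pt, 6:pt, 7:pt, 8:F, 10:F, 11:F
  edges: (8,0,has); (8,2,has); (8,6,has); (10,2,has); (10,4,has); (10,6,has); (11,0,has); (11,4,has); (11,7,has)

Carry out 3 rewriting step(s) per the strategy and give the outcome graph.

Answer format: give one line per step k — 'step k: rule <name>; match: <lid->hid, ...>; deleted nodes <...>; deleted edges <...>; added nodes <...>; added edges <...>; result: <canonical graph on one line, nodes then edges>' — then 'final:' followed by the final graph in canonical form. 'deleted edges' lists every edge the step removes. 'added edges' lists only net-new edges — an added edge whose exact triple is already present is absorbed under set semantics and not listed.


step 1: rule r1; match: 0->8, 1->0, 2->2, 3->6; deleted nodes 8; deleted edges (8,0,has); (8,2,has); (8,6,has); added nodes 12, 13, 14, 15, 16, 17, 18; added edges (15,0,has); (15,12,has); (15,14,has); (16,2,has); (16,12,has); (16,13,has); (17,6,has); (17,13,has); (17,14,has); (18,12,has); (18,13,has); (18,14,has); result: nodes: 0:pt, 2:pt, 4:pt, 6:pt, 7:pt, 10:F, 11:F, 12:pt, 13:pt, 14:pt, 15:F, 16:F, 17:F, 18:F edges: (10,2,has); (10,4,has); (10,6,has); (11,0,has); (11,4,has); (11,7,has); (15,0,has); (15,12,has); (15,14,has); (16,2,has); (16,12,has); (16,13,has); (17,6,has); (17,13,has); (17,14,has); (18,12,has); (18,13,has); (18,14,has)
step 2: rule r1; match: 0->10, 1->2, 2->4, 3->6; deleted nodes 10; deleted edges (10,2,has); (10,4,has); (10,6,has); added nodes 19, 20, 21, 22, 23, 24, 25; added edges (22,2,has); (22,19,has); (22,21,has); (23,4,has); (23,19,has); (23,20,has); (24,6,has); (24,20,has); (24,21,has); (25,19,has); (25,20,has); (25,21,has); result: nodes: 0:pt, 2:pt, 4:pt, 6:pt, 7:pt, 11:F, 12:pt, 13:pt, 14:pt, 15:F, 16:F, 17:F, 18:F, 19:pt, 20:pt, 21:pt, 22:F, 23:F, 24:F, 25:F edges: (11,0,has); (11,4,has); (11,7,has); (15,0,has); (15,12,has); (15,14,has); (16,2,has); (16,12,has); (16,13,has); (17,6,has); (17,13,has); (17,14,has); (18,12,has); (18,13,has); (18,14,has); (22,2,has); (22,19,has); (22,21,has); (23,4,has); (23,19,has); (23,20,has); (24,6,has); (24,20,has); (24,21,has); (25,19,has); (25,20,has); (25,21,has)
step 3: rule r1; match: 0->11, 1->0, 2->4, 3->7; deleted nodes 11; deleted edges (11,0,has); (11,4,has); (11,7,has); added nodes 26, 27, 28, 29, 30, 31, 32; added edges (29,0,has); (29,26,has); (29,28,has); (30,4,has); (30,26,has); (30,27,has); (31,7,has); (31,27,has); (31,28,has); (32,26,has); (32,27,has); (32,28,has); result: nodes: 0:pt, 2:pt, 4:pt, 6:pt, 7:pt, 12:pt, 13:pt, 14:pt, 15:F, 16:F, 17:F, 18:F, 19:pt, 20:pt, 21:pt, 22:F, 23:F, 24:F, 25:F, 26:pt, 27:pt, 28:pt, 29:F, 30:F, 31:F, 32:F edges: (15,0,has); (15,12,has); (15,14,has); (16,2,has); (16,12,has); (16,13,has); (17,6,has); (17,13,has); (17,14,has); (18,12,has); (18,13,has); (18,14,has); (22,2,has); (22,19,has); (22,21,has); (23,4,has); (23,19,has); (23,20,has); (24,6,has); (24,20,has); (24,21,has); (25,19,has); (25,20,has); (25,21,has); (29,0,has); (29,26,has); (29,28,has); (30,4,has); (30,26,has); (30,27,has); (31,7,has); (31,27,has); (31,28,has); (32,26,has); (32,27,has); (32,28,has)
final:
nodes: 0:pt, 2:pt, 4:pt, 6:pt, 7:pt, 12:pt, 13:pt, 14:pt, 15:F, 16:F, 17:F, 18:F, 19:pt, 20:pt, 21:pt, 22:F, 23:F, 24:F, 25:F, 26:pt, 27:pt, 28:pt, 29:F, 30:F, 31:F, 32:F
edges: (15,0,has); (15,12,has); (15,14,has); (16,2,has); (16,12,has); (16,13,has); (17,6,has); (17,13,has); (17,14,has); (18,12,has); (18,13,has); (18,14,has); (22,2,has); (22,19,has); (22,21,has); (23,4,has); (23,19,has); (23,20,has); (24,6,has); (24,20,has); (24,21,has); (25,19,has); (25,20,has); (25,21,has); (29,0,has); (29,26,has); (29,28,has); (30,4,has); (30,26,has); (30,27,has); (31,7,has); (31,27,has); (31,28,has); (32,26,has); (32,27,has); (32,28,has)


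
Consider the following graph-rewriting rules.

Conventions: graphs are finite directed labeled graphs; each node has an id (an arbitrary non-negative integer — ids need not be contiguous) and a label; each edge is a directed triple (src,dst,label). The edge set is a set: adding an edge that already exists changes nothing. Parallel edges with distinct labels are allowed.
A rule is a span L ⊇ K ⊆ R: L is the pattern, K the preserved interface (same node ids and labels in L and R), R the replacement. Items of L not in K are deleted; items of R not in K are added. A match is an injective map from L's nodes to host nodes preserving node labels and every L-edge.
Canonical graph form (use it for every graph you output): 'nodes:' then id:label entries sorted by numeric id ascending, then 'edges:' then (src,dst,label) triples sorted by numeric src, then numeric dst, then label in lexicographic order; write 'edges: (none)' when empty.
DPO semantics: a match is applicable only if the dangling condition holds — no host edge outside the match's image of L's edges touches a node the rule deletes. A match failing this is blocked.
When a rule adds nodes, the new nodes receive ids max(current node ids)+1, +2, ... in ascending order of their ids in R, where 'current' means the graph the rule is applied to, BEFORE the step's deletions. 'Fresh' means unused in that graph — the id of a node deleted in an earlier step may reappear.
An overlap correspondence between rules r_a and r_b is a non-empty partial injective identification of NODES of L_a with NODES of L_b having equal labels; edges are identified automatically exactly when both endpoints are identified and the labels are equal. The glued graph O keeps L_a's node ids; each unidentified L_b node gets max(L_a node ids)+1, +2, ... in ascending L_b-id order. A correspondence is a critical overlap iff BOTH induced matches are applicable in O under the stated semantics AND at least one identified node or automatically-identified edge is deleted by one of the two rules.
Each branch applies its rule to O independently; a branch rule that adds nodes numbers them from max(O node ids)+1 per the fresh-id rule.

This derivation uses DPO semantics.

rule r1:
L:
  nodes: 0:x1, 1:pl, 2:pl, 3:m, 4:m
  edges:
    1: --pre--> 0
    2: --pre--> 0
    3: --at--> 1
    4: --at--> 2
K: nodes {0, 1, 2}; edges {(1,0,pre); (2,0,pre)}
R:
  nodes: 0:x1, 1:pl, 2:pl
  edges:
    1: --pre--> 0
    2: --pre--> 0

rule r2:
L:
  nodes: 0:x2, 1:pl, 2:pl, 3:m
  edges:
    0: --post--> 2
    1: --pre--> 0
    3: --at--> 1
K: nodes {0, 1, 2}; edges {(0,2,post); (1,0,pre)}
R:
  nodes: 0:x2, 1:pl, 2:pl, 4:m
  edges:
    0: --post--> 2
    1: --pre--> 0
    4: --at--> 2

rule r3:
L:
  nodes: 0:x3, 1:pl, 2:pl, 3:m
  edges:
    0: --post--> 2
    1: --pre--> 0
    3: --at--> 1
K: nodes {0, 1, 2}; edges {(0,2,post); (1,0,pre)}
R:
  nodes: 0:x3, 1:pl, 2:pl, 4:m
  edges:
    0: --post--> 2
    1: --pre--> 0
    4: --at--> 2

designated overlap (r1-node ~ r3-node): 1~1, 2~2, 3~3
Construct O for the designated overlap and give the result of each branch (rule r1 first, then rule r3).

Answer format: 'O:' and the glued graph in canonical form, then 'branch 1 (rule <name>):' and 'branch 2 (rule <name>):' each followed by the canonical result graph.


O:
nodes: 0:x1, 1:pl, 2:pl, 3:m, 4:m, 5:x3
edges: (1,0,pre); (1,5,pre); (2,0,pre); (3,1,at); (4,2,at); (5,2,post)
branch 1 (rule r1):
nodes: 0:x1, 1:pl, 2:pl, 5:x3
edges: (1,0,pre); (1,5,pre); (2,0,pre); (5,2,post)
branch 2 (rule r3):
nodes: 0:x1, 1:pl, 2:pl, 4:m, 5:x3, 6:m
edges: (1,0,pre); (1,5,pre); (2,0,pre); (4,2,at); (5,2,post); (6,2,at)


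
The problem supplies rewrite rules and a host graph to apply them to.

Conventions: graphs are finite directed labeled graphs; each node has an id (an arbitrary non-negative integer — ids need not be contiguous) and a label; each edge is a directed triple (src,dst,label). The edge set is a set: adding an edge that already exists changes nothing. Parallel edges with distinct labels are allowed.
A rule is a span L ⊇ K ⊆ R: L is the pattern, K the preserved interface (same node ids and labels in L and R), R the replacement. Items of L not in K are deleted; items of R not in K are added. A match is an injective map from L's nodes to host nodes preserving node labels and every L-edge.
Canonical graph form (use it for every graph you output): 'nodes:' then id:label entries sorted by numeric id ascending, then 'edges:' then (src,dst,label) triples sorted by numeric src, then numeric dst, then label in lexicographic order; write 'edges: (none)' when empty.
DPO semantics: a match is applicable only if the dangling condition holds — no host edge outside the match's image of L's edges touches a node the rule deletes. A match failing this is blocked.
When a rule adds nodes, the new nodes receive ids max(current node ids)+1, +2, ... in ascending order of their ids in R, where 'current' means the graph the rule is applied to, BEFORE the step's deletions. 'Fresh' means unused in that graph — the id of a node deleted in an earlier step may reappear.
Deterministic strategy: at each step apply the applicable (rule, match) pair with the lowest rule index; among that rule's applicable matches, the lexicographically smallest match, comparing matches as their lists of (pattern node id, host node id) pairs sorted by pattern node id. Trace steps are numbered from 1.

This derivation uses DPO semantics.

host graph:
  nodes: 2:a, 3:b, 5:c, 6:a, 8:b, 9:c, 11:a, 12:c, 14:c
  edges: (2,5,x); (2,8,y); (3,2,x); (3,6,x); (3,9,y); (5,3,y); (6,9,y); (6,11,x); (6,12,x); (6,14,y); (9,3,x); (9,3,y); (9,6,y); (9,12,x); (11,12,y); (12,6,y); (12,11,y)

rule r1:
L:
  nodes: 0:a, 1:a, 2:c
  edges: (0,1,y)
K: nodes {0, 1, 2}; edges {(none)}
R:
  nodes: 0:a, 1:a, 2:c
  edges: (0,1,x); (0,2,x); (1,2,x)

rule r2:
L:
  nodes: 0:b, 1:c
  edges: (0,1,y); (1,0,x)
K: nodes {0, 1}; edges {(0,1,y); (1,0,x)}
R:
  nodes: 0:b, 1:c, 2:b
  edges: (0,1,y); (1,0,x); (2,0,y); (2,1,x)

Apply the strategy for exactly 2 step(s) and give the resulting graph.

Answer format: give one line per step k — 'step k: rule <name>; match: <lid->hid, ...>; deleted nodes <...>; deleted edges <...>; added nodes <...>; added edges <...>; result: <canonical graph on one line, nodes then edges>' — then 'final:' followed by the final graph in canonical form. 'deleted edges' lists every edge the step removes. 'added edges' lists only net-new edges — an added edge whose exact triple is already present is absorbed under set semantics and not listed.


step 1: rule r2; match: 0->3, 1->9; deleted nodes (none); deleted edges (none); added nodes 15; added edges (15,3,y); (15,9,x); result: nodes: 2:a, 3:b, 5:c, 6:a, 8:b, 9:c, 11:a, 12:c, 14:c, 15:b edges: (2,5,x); (2,8,y); (3,2,x); (3,6,x); (3,9,y); (5,3,y); (6,9,y); (6,11,x); (6,12,x); (6,14,y); (9,3,x); (9,3,y); (9,6,y); (9,12,x); (11,12,y); (12,6,y); (12,11,y); (15,3,y); (15,9,x)
step 2: rule r2; match: 0->3, 1->9; deleted nodes (none); deleted edges (none); added nodes 16; added edges (16,3,y); (16,9,x); result: nodes: 2:a, 3:b, 5:c, 6:a, 8:b, 9:c, 11:a, 12:c, 14:c, 15:b, 16:b edges: (2,5,x); (2,8,y); (3,2,x); (3,6,x); (3,9,y); (5,3,y); (6,9,y); (6,11,x); (6,12,x); (6,14,y); (9,3,x); (9,3,y); (9,6,y); (9,12,x); (11,12,y); (12,6,y); (12,11,y); (15,3,y); (15,9,x); (16,3,y); (16,9,x)
final:
nodes: 2:a, 3:b, 5:c, 6:a, 8:b, 9:c, 11:a, 12:c, 14:c, 15:b, 16:b
edges: (2,5,x); (2,8,y); (3,2,x); (3,6,x); (3,9,y); (5,3,y); (6,9,y); (6,11,x); (6,12,x); (6,14,y); (9,3,x); (9,3,y); (9,6,y); (9,12,x); (11,12,y); (12,6,y); (12,11,y); (15,3,y); (15,9,x); (16,3,y); (16,9,x)


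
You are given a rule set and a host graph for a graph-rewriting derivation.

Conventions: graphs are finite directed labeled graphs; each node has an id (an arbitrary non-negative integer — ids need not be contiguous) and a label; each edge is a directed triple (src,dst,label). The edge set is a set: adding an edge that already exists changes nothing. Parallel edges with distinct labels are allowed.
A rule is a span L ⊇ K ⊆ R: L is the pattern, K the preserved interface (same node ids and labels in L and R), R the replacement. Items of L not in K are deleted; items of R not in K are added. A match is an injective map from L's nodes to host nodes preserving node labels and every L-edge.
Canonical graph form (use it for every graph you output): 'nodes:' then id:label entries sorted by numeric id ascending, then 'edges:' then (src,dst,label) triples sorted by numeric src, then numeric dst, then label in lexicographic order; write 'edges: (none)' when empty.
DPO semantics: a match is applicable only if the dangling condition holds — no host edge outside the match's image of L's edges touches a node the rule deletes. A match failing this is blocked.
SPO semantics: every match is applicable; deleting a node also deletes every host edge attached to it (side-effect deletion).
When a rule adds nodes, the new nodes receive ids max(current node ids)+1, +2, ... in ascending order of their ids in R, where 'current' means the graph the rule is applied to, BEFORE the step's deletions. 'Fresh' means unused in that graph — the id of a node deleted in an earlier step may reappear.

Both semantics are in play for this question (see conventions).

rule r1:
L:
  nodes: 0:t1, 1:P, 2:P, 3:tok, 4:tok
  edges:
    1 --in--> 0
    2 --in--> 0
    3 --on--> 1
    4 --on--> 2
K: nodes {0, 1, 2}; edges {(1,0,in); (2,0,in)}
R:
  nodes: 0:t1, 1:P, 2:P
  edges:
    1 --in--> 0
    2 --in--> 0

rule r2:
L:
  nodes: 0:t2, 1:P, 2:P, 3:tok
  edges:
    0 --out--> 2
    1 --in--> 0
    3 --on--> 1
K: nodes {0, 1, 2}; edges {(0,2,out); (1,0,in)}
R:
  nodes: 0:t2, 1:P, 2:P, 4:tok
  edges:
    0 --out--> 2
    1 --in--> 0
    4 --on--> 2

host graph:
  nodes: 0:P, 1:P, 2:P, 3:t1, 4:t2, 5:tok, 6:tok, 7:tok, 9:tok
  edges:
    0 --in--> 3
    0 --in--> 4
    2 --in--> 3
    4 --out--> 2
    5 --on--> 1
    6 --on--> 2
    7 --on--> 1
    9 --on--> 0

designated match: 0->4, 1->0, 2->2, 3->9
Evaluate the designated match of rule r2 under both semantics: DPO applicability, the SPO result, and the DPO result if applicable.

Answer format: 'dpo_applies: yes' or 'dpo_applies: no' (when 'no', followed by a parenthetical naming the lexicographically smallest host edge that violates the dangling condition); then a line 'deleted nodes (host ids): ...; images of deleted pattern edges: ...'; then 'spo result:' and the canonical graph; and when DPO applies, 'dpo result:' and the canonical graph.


dpo_applies: yes
deleted nodes (host ids): 9; images of deleted pattern edges: (9,0,on)
spo result:
nodes: 0:P, 1:P, 2:P, 3:t1, 4:t2, 5:tok, 6:tok, 7:tok, 10:tok
edges: (0,3,in); (0,4,in); (2,3,in); (4,2,out); (5,1,on); (6,2,on); (7,1,on); (10,2,on)
dpo result:
nodes: 0:P, 1:P, 2:P, 3:t1, 4:t2, 5:tok, 6:tok, 7:tok, 10:tok
edges: (0,3,in); (0,4,in); (2,3,in); (4,2,out); (5,1,on); (6,2,on); (7,1,on); (10,2,on)
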